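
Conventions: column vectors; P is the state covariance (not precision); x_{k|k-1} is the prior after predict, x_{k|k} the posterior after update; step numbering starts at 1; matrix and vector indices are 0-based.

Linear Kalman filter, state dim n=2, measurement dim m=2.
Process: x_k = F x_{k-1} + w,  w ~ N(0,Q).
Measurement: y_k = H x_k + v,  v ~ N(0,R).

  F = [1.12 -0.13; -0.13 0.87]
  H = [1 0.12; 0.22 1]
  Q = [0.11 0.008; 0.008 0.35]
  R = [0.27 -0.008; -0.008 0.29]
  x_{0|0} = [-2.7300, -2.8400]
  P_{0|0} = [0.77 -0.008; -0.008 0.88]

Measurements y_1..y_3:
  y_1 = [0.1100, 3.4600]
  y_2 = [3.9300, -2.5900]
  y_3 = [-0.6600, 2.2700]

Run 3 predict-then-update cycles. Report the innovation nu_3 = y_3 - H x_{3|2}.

innov = [-3.0386, 3.1706]

step 1: x^-=[-2.6884, -2.1159]  P^-=[1.0931 -0.2116; -0.2116 1.0309]  S=[1.3272 0.1390; 0.1390 1.2807]  K=[0.8114 -0.0655; -0.1484 0.7847]  nu=[3.0523, 6.1673]  x^+=[-0.6159, 2.2707]  P^+=[0.2287 -0.0758; -0.0758 0.2454]
step 2: x^-=[-0.9850, 2.0556]  P^-=[0.4231 -0.1282; -0.1282 0.5568]  S=[0.6703 0.0203; 0.0203 0.8108]  K=[0.6100 -0.0586; -0.1114 0.6547]  nu=[4.6683, -4.4289]  x^+=[2.1221, -1.3640]  P^+=[0.1723 -0.0598; -0.0598 0.2039]
step 3: x^-=[2.5541, -1.4625]  P^-=[0.3470 -0.0994; -0.0994 0.5208]  S=[0.6007 0.0288; 0.0288 0.7838]  K=[0.5603 -0.0500; -0.0922 0.6399]  nu=[-3.0386, 3.1706]  x^+=[0.6930, 0.8463]  P^+=[0.1581 -0.0538; -0.0538 0.1981]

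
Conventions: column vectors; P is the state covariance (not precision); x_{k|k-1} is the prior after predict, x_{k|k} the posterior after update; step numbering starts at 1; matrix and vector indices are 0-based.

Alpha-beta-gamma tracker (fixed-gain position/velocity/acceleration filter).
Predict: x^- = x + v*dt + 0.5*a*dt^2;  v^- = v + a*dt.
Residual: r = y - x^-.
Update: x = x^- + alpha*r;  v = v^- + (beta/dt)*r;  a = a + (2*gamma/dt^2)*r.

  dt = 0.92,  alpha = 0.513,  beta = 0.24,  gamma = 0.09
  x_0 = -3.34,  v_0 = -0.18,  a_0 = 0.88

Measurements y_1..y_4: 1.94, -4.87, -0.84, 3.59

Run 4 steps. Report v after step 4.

v_post = 2.6791

step 1: x_pred=-3.1332  r=5.0732  x^+=-0.5306  v^+=1.9530  a^+=1.9589
step 2: x_pred=2.0952  r=-6.9652  x^+=-1.4780  v^+=1.9382  a^+=0.4776
step 3: x_pred=0.5073  r=-1.3473  x^+=-0.1838  v^+=2.0262  a^+=0.1911
step 4: x_pred=1.7611  r=1.8289  x^+=2.6993  v^+=2.6791  a^+=0.5801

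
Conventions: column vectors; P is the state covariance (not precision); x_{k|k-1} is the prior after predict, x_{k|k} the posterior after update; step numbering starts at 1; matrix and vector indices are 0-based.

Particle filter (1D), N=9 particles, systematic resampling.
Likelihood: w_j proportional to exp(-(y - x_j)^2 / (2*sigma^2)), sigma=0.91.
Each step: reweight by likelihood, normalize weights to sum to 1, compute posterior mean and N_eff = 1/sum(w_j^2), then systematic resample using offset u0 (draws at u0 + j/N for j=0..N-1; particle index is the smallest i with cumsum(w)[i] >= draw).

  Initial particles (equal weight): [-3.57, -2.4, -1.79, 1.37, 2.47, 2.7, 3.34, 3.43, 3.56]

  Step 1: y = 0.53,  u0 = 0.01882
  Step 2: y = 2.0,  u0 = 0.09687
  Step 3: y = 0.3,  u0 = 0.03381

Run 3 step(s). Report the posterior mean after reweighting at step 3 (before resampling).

step 1: w=[0.0000, 0.0064, 0.0442, 0.7443, 0.1175, 0.0664, 0.0097, 0.0071, 0.0045]  mean=1.4670  Neff=1.7412  idx=[2, 3, 3, 3, 3, 3, 3, 4, 4]
step 2: w=[0.0000, 0.1216, 0.1216, 0.1216, 0.1216, 0.1216, 0.1216, 0.1352, 0.1352]  mean=1.6674  Neff=7.9826  idx=[1, 2, 3, 4, 5, 6, 7, 8, 8]
step 3: w=[0.1575, 0.1575, 0.1575, 0.1575, 0.1575, 0.1575, 0.0183, 0.0183, 0.0183]  mean=1.4304  Neff=6.6727  idx=[0, 0, 1, 2, 3, 3, 4, 5, 5]

post_mean = 1.4304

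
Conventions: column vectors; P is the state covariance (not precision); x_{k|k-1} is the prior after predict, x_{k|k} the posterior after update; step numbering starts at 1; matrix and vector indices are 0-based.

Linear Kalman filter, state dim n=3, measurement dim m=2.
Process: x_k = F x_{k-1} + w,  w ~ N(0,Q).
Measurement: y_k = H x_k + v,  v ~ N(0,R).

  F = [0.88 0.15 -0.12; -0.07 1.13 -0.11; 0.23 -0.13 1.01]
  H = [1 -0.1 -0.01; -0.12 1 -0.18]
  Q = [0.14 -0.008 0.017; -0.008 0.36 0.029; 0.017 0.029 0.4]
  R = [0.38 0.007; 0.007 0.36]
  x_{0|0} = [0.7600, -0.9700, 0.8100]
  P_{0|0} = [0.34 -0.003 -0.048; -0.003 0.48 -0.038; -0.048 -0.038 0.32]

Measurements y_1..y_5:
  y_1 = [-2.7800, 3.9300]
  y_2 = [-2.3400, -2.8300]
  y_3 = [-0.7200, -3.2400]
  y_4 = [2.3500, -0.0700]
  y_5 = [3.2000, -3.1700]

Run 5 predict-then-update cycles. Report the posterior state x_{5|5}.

x_post = [1.2698, -2.4774, -0.5104]

step 1: x^-=[0.4261, -1.2384, 1.1190]  P^-=[0.4294 0.0637 -0.0098; 0.0637 0.9876 -0.1226; -0.0098 -0.1226 0.7404]  S=[0.8066 -0.0767; -0.0767 1.4062]  K=[0.5283 0.0387; 0.0260 0.7140; -0.0234 -0.1824]  nu=[-3.3187, 5.4210]  x^+=[-1.1172, 2.5459, 0.2079]  P^+=[0.2053 0.0428 0.0027; 0.0428 0.2730 0.0594; 0.0027 0.0594 0.6938]
step 2: x^-=[-0.6262, 2.9323, -0.3780]  P^-=[0.3237 0.0676 -0.0220; 0.0676 0.6966 -0.0116; -0.0220 -0.0116 1.1063]  S=[0.6977 -0.0273; -0.0273 1.0841]  K=[0.4562 0.0417; 0.0221 0.6375; -0.0533 -0.1933]  nu=[-1.4243, -5.9054]  x^+=[-1.5220, -0.8642, 0.8397]  P^+=[0.1776 0.0397 0.0012; 0.0397 0.2564 0.1218; 0.0012 0.1218 1.0644]
step 3: x^-=[-1.5698, -0.9624, 0.6104]  P^-=[0.3045 0.0590 -0.0628; 0.0590 0.6646 0.0215; -0.0628 0.0215 1.4657]  S=[0.6808 -0.0222; -0.0222 1.0518]  K=[0.4409 0.0414; 0.0091 0.6216; -0.1244 -0.2258]  nu=[0.7596, -2.3561]  x^+=[-1.3325, -2.4201, 1.0480]  P^+=[0.1712 0.0353 -0.0180; 0.0353 0.2583 0.1682; -0.0180 0.1682 1.4028]
step 4: x^-=[-1.6614, -2.7567, 1.0666]  P^-=[0.3056 0.0545 -0.1136; 0.0545 0.6600 0.0380; -0.1136 0.0380 1.7898]  S=[0.6839 -0.0167; -0.0167 1.0507]  K=[0.4417 0.0434; -0.0024 0.6154; -0.2042 -0.2607]  nu=[3.7464, 2.6793]  x^+=[0.1097, -1.1167, -0.3970]  P^+=[0.1709 0.0317 -0.0421; 0.0317 0.2621 0.2042; -0.0421 0.2042 1.6916]
step 5: x^-=[-0.0233, -1.2259, -0.2305]  P^-=[0.3125 0.0520 -0.1632; 0.0520 0.6595 0.0483; -0.1632 0.0483 2.0640]  S=[0.6922 -0.0105; -0.0105 1.0540]  K=[0.4470 0.0461; -0.0115 0.6115; -0.2770 -0.2909]  nu=[3.0984, -1.9884]  x^+=[1.2698, -2.4774, -0.5104]  P^+=[0.1724 0.0287 -0.0649; 0.0287 0.2652 0.2318; -0.0649 0.2318 1.9234]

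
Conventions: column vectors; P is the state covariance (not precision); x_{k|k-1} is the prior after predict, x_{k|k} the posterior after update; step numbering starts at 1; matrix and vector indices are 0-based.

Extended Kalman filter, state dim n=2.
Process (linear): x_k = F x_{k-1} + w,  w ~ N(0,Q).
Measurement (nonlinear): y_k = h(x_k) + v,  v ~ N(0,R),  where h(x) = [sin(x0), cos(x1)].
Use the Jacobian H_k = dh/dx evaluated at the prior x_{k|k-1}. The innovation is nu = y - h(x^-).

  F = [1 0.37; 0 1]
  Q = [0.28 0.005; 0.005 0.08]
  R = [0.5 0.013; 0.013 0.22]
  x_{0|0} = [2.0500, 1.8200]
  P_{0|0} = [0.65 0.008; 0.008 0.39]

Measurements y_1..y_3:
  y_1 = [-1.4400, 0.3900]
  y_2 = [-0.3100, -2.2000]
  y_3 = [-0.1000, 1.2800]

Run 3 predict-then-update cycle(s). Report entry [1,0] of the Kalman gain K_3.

K[1,0] = 0.0580

step 1: x^-=[2.7234, 1.8200]  P^-=[0.9893 0.1573; 0.1573 0.4700]  H_jac=[-0.9138 0.0000; 0.0000 -0.9691]  S=[1.3261 0.1523; 0.1523 0.6614]  K=[-0.6730 -0.0755; -0.0301 -0.6817]  nu=[-1.8461, 0.6366]  x^+=[3.9179, 1.4416]  P^+=[0.3693 0.0262; 0.0262 0.1552]
step 2: x^-=[4.4512, 1.4416]  P^-=[0.6899 0.0886; 0.0886 0.2352]  H_jac=[-0.2582 0.0000; 0.0000 -0.9917]  S=[0.5460 0.0357; 0.0357 0.4513]  K=[-0.3152 -0.1697; -0.0082 -0.5161]  nu=[0.6561, -2.3289]  x^+=[4.6397, 2.6382]  P^+=[0.6189 0.0418; 0.0418 0.1146]
step 3: x^-=[5.6159, 2.6382]  P^-=[0.9455 0.0892; 0.0892 0.1946]  H_jac=[0.7855 0.0000; 0.0000 -0.4824]  S=[1.0834 -0.0208; -0.0208 0.2653]  K=[0.6834 -0.1086; 0.0580 -0.3493]  nu=[0.5189, 2.1560]  x^+=[5.7363, 1.9152]  P^+=[0.4332 0.0311; 0.0311 0.1578]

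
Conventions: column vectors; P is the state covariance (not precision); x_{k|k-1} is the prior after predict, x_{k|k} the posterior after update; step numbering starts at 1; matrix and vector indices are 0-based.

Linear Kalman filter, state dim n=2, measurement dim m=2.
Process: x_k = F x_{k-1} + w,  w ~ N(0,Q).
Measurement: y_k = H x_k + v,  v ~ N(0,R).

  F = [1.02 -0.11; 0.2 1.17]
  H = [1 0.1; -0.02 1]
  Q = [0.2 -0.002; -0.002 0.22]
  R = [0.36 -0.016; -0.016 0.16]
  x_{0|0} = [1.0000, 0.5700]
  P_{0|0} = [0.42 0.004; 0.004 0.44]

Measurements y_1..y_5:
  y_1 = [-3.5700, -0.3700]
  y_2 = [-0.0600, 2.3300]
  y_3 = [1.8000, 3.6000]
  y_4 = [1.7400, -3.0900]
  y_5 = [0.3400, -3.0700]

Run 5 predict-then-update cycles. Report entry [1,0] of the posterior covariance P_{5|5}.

P_post[1,0] = -0.0071

step 1: x^-=[0.9573, 0.8669]  P^-=[0.6414 0.0317; 0.0317 0.8410]  S=[1.0162 0.0869; 0.0869 1.0000]  K=[0.6374 -0.0365; 0.0424 0.8367]  nu=[-4.6140, -1.2178]  x^+=[-1.9394, -0.3476]  P^+=[0.2312 -0.0114; -0.0114 0.1330]
step 2: x^-=[-1.9400, -0.7946]  P^-=[0.4447 0.0147; 0.0147 0.4059]  S=[0.8117 0.0303; 0.0303 0.5655]  K=[0.5504 -0.0193; 0.0414 0.7151]  nu=[1.9594, 3.0858]  x^+=[-0.9211, 1.4929]  P^+=[0.1992 -0.0079; -0.0079 0.1136]
step 3: x^-=[-1.1037, 1.5625]  P^-=[0.4104 0.0148; 0.0148 0.3798]  S=[0.7772 0.0285; 0.0285 0.5393]  K=[0.5306 -0.0159; 0.0421 0.7014]  nu=[2.7474, 2.0154]  x^+=[0.3221, 3.0918]  P^+=[0.1920 -0.0072; -0.0072 0.1114]
step 4: x^-=[-0.0116, 3.6818]  P^-=[0.4027 0.0144; 0.0144 0.3768]  S=[0.7694 0.0280; 0.0280 0.5364]  K=[0.5259 -0.0156; 0.0422 0.6997]  nu=[1.3834, -6.7721]  x^+=[0.8216, -0.9984]  P^+=[0.1903 -0.0071; -0.0071 0.1111]
step 5: x^-=[0.9479, -1.0039]  P^-=[0.4009 0.0142; 0.0142 0.3764]  S=[0.7675 0.0278; 0.0278 0.5360]  K=[0.5248 -0.0157; 0.0422 0.6995]  nu=[-0.5075, -2.0472]  x^+=[0.7137, -2.4574]  P^+=[0.1899 -0.0071; -0.0071 0.1111]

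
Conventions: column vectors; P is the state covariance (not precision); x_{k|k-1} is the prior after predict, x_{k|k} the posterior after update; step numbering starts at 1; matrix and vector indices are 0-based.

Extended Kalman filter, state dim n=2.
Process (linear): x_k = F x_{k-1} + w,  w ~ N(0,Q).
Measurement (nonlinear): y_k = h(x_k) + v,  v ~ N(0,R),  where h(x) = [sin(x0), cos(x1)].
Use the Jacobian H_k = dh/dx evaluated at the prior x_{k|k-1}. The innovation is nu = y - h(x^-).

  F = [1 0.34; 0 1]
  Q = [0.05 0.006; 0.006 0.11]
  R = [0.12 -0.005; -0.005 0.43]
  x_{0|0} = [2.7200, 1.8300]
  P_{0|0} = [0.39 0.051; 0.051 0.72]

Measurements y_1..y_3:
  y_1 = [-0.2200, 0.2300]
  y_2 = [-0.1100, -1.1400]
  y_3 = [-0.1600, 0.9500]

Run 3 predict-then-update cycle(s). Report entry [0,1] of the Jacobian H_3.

step 1: x^-=[3.3422, 1.8300]  P^-=[0.5579 0.3018; 0.3018 0.8300]  H_jac=[-0.9799 0.0000; 0.0000 -0.9666]  S=[0.6558 0.2809; 0.2809 1.2055]  K=[-0.8110 -0.0530; -0.1843 -0.6226]  nu=[-0.0207, 0.4863]  x^+=[3.3332, 1.5311]  P^+=[0.0990 0.0194; 0.0194 0.2760]
step 2: x^-=[3.8538, 1.5311]  P^-=[0.1941 0.1192; 0.1192 0.3860]  H_jac=[-0.7569 0.0000; 0.0000 -0.9992]  S=[0.2312 0.0852; 0.0852 0.8154]  K=[-0.6050 -0.0829; -0.2247 -0.4495]  nu=[0.5435, -1.1797]  x^+=[3.6228, 1.9393]  P^+=[0.0954 0.0327; 0.0327 0.1923]
step 3: x^-=[4.2822, 1.9393]  P^-=[0.1898 0.1040; 0.1040 0.3023]  H_jac=[-0.4171 0.0000; 0.0000 -0.9329]  S=[0.1530 0.0355; 0.0355 0.6931]  K=[-0.4907 -0.1149; -0.1915 -0.3971]  nu=[0.7489, 1.3102]  x^+=[3.7641, 1.2755]  P^+=[0.1398 0.0503; 0.0503 0.1820]

H_jac[0,1] = 0.0000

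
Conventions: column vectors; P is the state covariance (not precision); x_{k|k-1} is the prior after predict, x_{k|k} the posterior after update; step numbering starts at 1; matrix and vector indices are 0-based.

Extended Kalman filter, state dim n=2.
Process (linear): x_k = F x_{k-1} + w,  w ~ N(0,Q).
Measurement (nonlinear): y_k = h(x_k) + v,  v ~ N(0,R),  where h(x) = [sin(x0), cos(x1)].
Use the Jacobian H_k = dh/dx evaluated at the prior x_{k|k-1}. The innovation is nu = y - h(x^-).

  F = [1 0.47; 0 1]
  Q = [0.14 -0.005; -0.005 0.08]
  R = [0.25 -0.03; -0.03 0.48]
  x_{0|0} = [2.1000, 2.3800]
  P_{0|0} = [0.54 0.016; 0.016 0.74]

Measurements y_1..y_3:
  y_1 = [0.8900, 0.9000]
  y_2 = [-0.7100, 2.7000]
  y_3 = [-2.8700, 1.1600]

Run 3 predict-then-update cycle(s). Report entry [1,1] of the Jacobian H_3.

H_jac[1,1] = -0.3023

step 1: x^-=[3.2186, 2.3800]  P^-=[0.8585 0.3588; 0.3588 0.8200]  H_jac=[-0.9970 0.0000; 0.0000 -0.6901]  S=[1.1034 0.2169; 0.2169 0.8705]  K=[-0.7569 -0.0959; -0.2066 -0.5986]  nu=[0.9669, 1.6237]  x^+=[2.3311, 1.2083]  P^+=[0.1869 0.0338; 0.0338 0.4074]
step 2: x^-=[2.8990, 1.2083]  P^-=[0.4486 0.2203; 0.2203 0.4874]  H_jac=[-0.9707 0.0000; 0.0000 -0.9350]  S=[0.6728 0.1699; 0.1699 0.9061]  K=[-0.6193 -0.1112; -0.2003 -0.4654]  nu=[-0.9502, 2.3454]  x^+=[3.2267, 0.3071]  P^+=[0.1561 0.0372; 0.0372 0.2325]
step 3: x^-=[3.3711, 0.3071]  P^-=[0.3824 0.1415; 0.1415 0.3125]  H_jac=[-0.9738 0.0000; 0.0000 -0.3023]  S=[0.6126 0.0116; 0.0116 0.5086]  K=[-0.6065 -0.0702; -0.2214 -0.1807]  nu=[-2.6425, 0.2068]  x^+=[4.9592, 0.8549]  P^+=[0.1535 0.0513; 0.0513 0.2649]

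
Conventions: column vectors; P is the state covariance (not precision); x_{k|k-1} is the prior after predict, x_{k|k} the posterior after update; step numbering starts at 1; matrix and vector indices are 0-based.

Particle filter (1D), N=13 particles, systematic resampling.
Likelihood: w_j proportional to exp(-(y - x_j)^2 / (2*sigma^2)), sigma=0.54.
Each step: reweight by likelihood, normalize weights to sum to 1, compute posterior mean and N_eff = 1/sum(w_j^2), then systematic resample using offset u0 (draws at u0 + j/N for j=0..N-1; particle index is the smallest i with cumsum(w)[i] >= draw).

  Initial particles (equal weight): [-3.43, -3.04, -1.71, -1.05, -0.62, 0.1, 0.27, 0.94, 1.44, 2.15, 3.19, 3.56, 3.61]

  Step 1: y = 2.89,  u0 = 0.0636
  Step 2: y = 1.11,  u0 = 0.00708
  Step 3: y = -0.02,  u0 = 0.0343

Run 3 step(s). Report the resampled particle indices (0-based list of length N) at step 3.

resampled_idx = [0, 1, 2, 3, 4, 5, 6, 7, 8, 9, 10, 11, 12]

step 1: w=[0.0000, 0.0000, 0.0000, 0.0000, 0.0000, 0.0000, 0.0000, 0.0007, 0.0126, 0.1818, 0.3984, 0.2153, 0.1911]  mean=3.1372  Neff=3.6384  idx=[9, 9, 10, 10, 10, 10, 10, 11, 11, 11, 12, 12, 12]
step 2: w=[0.4950, 0.4950, 0.0019, 0.0019, 0.0019, 0.0019, 0.0019, 0.0001, 0.0001, 0.0001, 0.0001, 0.0001, 0.0001]  mean=2.1606  Neff=2.0406  idx=[0, 0, 0, 0, 0, 0, 0, 1, 1, 1, 1, 1, 1]
step 3: w=[0.0769, 0.0769, 0.0769, 0.0769, 0.0769, 0.0769, 0.0769, 0.0769, 0.0769, 0.0769, 0.0769, 0.0769, 0.0769]  mean=2.1500  Neff=13.0000  idx=[0, 1, 2, 3, 4, 5, 6, 7, 8, 9, 10, 11, 12]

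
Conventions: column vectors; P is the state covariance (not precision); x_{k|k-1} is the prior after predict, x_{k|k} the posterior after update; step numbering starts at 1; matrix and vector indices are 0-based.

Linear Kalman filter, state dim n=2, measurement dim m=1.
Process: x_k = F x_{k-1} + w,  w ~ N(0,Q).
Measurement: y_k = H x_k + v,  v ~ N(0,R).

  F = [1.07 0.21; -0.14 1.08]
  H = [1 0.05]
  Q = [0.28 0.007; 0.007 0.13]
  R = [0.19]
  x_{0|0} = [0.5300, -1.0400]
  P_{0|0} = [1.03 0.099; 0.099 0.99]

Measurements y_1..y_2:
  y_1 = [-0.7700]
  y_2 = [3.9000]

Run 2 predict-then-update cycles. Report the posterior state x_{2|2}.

x_post = [2.5966, 0.6510]

step 1: x^-=[0.3487, -1.1974]  P^-=[1.5474 0.1887; 0.1887 1.2750]  S=[1.7595]  K=[0.8848; 0.1435]  nu=[-1.0588]  x^+=[-0.5882, -1.3493]  P^+=[0.1699 -0.0347; -0.0347 1.2388]
step 2: x^-=[-0.9127, -1.3749]  P^-=[0.5135 0.2235; 0.2235 1.5887]  S=[0.7298]  K=[0.7189; 0.4150]  nu=[4.8815]  x^+=[2.5966, 0.6510]  P^+=[0.1363 0.0057; 0.0057 1.4630]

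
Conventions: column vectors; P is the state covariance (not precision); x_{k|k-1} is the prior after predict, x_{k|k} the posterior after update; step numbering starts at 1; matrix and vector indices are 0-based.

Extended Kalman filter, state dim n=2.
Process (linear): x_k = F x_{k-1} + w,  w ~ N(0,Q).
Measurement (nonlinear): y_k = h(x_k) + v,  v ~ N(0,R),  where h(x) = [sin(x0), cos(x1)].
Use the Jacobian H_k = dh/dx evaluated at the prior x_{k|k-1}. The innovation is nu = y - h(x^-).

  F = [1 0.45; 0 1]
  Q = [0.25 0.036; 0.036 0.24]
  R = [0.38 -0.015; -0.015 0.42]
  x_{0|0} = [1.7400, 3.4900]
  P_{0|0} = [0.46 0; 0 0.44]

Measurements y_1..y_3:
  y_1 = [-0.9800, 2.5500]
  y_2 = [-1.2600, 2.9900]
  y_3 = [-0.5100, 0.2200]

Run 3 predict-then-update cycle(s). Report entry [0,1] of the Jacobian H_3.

step 1: x^-=[3.3105, 3.4900]  P^-=[0.7991 0.2340; 0.2340 0.6800]  H_jac=[-0.9858 0.0000; 0.0000 0.3414]  S=[1.1565 -0.0938; -0.0938 0.4993]  K=[-0.6785 0.0326; -0.1643 0.4342]  nu=[-0.8119, 3.4899]  x^+=[3.9752, 5.1385]  P^+=[0.2620 0.0699; 0.0699 0.5413]
step 2: x^-=[6.2875, 5.1385]  P^-=[0.6846 0.3495; 0.3495 0.7813]  H_jac=[1.0000 0.0000; 0.0000 0.9106]  S=[1.0646 0.3033; 0.3033 1.0678]  K=[0.6073 0.1256; 0.1507 0.6235]  nu=[-1.2643, 2.5767]  x^+=[5.8433, 6.5544]  P^+=[0.2289 0.0479; 0.0479 0.2851]
step 3: x^-=[8.7928, 6.5544]  P^-=[0.5797 0.2122; 0.2122 0.5251]  H_jac=[-0.8068 0.0000; 0.0000 -0.2679]  S=[0.7574 0.0309; 0.0309 0.4577]  K=[-0.6142 -0.0828; -0.2141 -0.2929]  nu=[-1.1008, -0.7434]  x^+=[9.5304, 7.0079]  P^+=[0.2877 0.0954; 0.0954 0.4472]

H_jac[0,1] = 0.0000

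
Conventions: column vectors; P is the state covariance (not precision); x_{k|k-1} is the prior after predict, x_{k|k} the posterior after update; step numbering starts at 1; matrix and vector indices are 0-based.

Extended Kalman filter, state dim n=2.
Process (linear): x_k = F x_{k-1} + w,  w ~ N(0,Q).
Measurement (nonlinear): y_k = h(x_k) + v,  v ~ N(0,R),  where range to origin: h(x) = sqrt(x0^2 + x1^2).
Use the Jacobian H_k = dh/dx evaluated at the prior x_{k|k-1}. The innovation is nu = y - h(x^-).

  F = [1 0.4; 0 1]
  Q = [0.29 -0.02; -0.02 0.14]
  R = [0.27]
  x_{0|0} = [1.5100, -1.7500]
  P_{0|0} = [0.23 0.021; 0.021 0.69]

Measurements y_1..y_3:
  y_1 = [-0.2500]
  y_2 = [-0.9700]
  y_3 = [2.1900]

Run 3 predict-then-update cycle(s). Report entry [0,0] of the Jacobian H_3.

step 1: x^-=[0.8100, -1.7500]  P^-=[0.6472 0.2770; 0.2770 0.8300]  H_jac=[0.4200 -0.9075]  S=[0.8566]  K=[0.0239; -0.7435]  nu=[-2.1784]  x^+=[0.7579, -0.1303]  P^+=[0.6467 0.2922; 0.2922 0.3565]
step 2: x^-=[0.7058, -0.1303]  P^-=[1.2275 0.4148; 0.4148 0.4965]  H_jac=[0.9834 -0.1816]  S=[1.3253]  K=[0.8540; 0.2398]  nu=[-1.6877]  x^+=[-0.7355, -0.5350]  P^+=[0.2610 0.1434; 0.1434 0.4203]
step 3: x^-=[-0.9495, -0.5350]  P^-=[0.7330 0.2916; 0.2916 0.5603]  H_jac=[-0.8712 -0.4909]  S=[1.2107]  K=[-0.6456; -0.4370]  nu=[1.1001]  x^+=[-1.6598, -1.0157]  P^+=[0.2283 -0.0500; -0.0500 0.3291]

H_jac[0,0] = -0.8712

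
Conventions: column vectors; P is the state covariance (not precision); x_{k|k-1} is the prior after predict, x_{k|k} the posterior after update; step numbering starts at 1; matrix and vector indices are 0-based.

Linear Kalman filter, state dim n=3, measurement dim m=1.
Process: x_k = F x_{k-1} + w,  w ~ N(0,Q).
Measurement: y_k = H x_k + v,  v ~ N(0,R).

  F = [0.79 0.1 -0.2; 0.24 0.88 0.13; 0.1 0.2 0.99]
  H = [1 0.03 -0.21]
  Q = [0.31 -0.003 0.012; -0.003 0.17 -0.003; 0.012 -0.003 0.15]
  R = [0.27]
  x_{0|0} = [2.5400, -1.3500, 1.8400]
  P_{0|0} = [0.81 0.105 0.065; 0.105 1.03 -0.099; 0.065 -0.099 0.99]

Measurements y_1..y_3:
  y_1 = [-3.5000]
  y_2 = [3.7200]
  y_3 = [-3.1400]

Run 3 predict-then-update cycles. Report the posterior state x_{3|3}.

step 1: x^-=[1.5036, -0.3392, 1.8056]  P^-=[0.8654 0.3107 -0.0381; 0.3107 1.0568 0.2669; -0.0381 0.2669 1.1475]  S=[1.2183]  K=[0.7246; 0.2350; -0.2225]  nu=[-4.6142]  x^+=[-1.8399, -1.4237, 2.8322]  P^+=[0.2258 0.1032 0.1583; 0.1032 0.9895 0.3306; 0.1583 0.3306 1.0872]
step 2: x^-=[-2.1623, -1.3263, 2.3352]  P^-=[0.4574 0.1276 -0.0081; 0.1276 1.0967 0.6668; -0.0081 0.6668 1.4237]  S=[0.7938]  K=[0.5831; 0.0258; -0.3617]  nu=[6.4125]  x^+=[1.5770, -1.1608, 0.0158]  P^+=[0.1874 0.1157 0.1593; 0.1157 1.0962 0.6742; 0.1593 0.6742 1.3199]
step 3: x^-=[1.1266, -0.6409, -0.0589]  P^-=[0.4317 0.0767 -0.0320; 0.0767 1.2651 1.0248; -0.0320 1.0248 1.7925]  S=[0.7870]  K=[0.5600; -0.1278; -0.4799]  nu=[-4.2597]  x^+=[-1.2588, -0.0966, 1.9853]  P^+=[0.1849 0.1330 0.1795; 0.1330 1.2522 0.9766; 0.1795 0.9766 1.6113]

x_post = [-1.2588, -0.0966, 1.9853]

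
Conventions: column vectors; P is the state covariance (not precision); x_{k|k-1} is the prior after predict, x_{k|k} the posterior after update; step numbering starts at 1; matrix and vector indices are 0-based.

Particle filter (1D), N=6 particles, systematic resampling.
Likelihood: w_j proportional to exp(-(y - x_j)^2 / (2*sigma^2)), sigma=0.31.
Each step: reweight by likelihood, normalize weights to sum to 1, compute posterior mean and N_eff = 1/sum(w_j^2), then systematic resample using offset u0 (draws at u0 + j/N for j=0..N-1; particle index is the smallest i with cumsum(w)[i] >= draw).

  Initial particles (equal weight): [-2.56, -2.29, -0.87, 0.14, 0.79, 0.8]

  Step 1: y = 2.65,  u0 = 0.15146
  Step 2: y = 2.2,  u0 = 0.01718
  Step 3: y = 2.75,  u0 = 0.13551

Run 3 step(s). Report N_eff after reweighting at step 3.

N_eff = 5.9492

step 1: w=[0.0000, 0.0000, 0.0000, 0.0000, 0.4519, 0.5481]  mean=0.7955  Neff=1.9817  idx=[4, 4, 5, 5, 5, 5]
step 2: w=[0.1508, 0.1508, 0.1746, 0.1746, 0.1746, 0.1746]  mean=0.7970  Neff=5.9731  idx=[0, 1, 2, 3, 4, 5]
step 3: w=[0.1449, 0.1449, 0.1776, 0.1776, 0.1776, 0.1776]  mean=0.7971  Neff=5.9492  idx=[0, 2, 3, 3, 4, 5]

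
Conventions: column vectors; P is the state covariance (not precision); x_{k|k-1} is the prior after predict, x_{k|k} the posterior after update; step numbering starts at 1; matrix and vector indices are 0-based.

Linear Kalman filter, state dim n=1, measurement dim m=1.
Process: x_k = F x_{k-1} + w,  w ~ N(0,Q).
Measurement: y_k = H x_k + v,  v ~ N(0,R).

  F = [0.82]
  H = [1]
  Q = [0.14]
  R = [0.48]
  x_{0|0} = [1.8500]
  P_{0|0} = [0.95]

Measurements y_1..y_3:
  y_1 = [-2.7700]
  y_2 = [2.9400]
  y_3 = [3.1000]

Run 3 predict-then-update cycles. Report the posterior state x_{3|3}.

x_post = [1.4774]

step 1: x^-=[1.5170]  P^-=[0.7788]  S=[1.2588]  K=[0.6187]  nu=[-4.2870]  x^+=[-1.1353]  P^+=[0.2970]
step 2: x^-=[-0.9309]  P^-=[0.3397]  S=[0.8197]  K=[0.4144]  nu=[3.8709]  x^+=[0.6732]  P^+=[0.1989]
step 3: x^-=[0.5520]  P^-=[0.2738]  S=[0.7538]  K=[0.3632]  nu=[2.5480]  x^+=[1.4774]  P^+=[0.1743]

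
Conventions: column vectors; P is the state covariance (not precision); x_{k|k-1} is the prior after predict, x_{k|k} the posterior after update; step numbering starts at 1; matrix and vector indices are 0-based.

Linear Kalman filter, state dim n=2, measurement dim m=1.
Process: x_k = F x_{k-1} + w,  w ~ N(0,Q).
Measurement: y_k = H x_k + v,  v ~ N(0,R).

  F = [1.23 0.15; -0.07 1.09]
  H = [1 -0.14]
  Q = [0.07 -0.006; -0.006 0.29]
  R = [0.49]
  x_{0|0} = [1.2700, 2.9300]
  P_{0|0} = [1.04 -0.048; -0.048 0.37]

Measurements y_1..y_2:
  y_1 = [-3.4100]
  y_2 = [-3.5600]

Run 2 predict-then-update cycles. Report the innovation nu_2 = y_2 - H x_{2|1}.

innov = [-1.3385]

step 1: x^-=[2.0016, 3.1048]  P^-=[1.6340 -0.0989; -0.0989 0.7420]  S=[2.1663]  K=[0.7607; -0.0936]  nu=[-4.9769]  x^+=[-1.7843, 3.5707]  P^+=[0.3805 0.0554; 0.0554 0.7230]
step 2: x^-=[-1.6591, 4.0169]  P^-=[0.6823 0.1531; 0.1531 1.1425]  S=[1.1519]  K=[0.5738; -0.0059]  nu=[-1.3385]  x^+=[-2.4271, 4.0249]  P^+=[0.3031 0.1570; 0.1570 1.1424]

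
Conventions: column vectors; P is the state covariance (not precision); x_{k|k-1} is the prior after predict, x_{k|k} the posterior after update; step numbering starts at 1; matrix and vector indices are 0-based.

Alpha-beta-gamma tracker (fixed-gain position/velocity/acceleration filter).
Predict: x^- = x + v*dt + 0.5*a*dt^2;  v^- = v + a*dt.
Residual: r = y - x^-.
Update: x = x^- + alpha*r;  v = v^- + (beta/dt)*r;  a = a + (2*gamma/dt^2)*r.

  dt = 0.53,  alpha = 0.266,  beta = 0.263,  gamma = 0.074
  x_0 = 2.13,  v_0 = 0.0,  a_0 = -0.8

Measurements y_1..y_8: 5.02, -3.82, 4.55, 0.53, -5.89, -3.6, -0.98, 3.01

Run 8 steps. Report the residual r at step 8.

step 1: x_pred=2.0176  r=3.0024  x^+=2.8163  v^+=1.0659  a^+=0.7819
step 2: x_pred=3.4910  r=-7.3110  x^+=1.5463  v^+=-2.1477  a^+=-3.0701
step 3: x_pred=-0.0232  r=4.5732  x^+=1.1933  v^+=-1.5055  a^+=-0.6606
step 4: x_pred=0.3026  r=0.2274  x^+=0.3631  v^+=-1.7428  a^+=-0.5408
step 5: x_pred=-0.6365  r=-5.2535  x^+=-2.0340  v^+=-4.6363  a^+=-3.3087
step 6: x_pred=-4.9559  r=1.3559  x^+=-4.5952  v^+=-5.7171  a^+=-2.5943
step 7: x_pred=-7.9896  r=7.0096  x^+=-6.1251  v^+=-3.6137  a^+=1.0989
step 8: x_pred=-7.8860  r=10.8960  x^+=-4.9877  v^+=2.3756  a^+=6.8398

resid = 10.8960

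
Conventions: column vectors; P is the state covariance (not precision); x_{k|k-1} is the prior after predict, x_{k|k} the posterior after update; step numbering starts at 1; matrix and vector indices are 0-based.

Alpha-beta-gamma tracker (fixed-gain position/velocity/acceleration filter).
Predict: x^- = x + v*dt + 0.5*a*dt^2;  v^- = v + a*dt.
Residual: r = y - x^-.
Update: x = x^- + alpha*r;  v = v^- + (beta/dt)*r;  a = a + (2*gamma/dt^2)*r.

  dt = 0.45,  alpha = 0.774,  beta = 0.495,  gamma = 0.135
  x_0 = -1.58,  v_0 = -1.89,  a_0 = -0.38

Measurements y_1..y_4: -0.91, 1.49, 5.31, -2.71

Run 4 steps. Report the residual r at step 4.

resid = -12.1378

step 1: x_pred=-2.4690  r=1.5590  x^+=-1.2623  v^+=-0.3461  a^+=1.6986
step 2: x_pred=-1.2461  r=2.7361  x^+=0.8716  v^+=3.4280  a^+=5.3468
step 3: x_pred=2.9556  r=2.3544  x^+=4.7779  v^+=8.4239  a^+=8.4860
step 4: x_pred=9.4278  r=-12.1378  x^+=0.0332  v^+=-1.1091  a^+=-7.6978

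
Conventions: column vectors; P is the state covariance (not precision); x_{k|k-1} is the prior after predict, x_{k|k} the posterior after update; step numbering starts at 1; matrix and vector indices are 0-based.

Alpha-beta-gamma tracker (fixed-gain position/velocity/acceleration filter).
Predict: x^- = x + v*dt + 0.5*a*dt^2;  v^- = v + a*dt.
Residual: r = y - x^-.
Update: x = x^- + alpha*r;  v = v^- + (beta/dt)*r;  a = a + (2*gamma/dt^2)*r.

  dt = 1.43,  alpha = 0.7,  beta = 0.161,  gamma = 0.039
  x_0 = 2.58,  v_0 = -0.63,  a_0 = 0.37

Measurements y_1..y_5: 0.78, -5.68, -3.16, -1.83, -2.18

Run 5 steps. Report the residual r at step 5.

step 1: x_pred=2.0574  r=-1.2774  x^+=1.1632  v^+=-0.2447  a^+=0.3213
step 2: x_pred=1.1418  r=-6.8218  x^+=-3.6335  v^+=-0.5533  a^+=0.0611
step 3: x_pred=-4.3623  r=1.2023  x^+=-3.5207  v^+=-0.3306  a^+=0.1069
step 4: x_pred=-3.8842  r=2.0542  x^+=-2.4463  v^+=0.0535  a^+=0.1853
step 5: x_pred=-2.1803  r=0.0003  x^+=-2.1801  v^+=0.3185  a^+=0.1853

resid = 0.0003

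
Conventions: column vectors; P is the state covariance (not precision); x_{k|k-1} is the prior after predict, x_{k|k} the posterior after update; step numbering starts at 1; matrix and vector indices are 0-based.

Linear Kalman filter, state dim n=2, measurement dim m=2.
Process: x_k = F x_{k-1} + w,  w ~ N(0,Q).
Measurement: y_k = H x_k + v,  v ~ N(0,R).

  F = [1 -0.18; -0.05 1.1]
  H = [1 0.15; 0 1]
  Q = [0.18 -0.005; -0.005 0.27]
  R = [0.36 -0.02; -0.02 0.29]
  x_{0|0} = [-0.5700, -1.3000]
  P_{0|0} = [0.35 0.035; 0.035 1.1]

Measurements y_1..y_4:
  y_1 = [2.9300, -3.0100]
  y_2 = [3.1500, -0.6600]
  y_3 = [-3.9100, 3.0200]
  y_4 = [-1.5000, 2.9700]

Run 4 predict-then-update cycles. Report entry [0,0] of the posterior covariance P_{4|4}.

step 1: x^-=[-0.3360, -1.4015]  P^-=[0.5530 -0.2015; -0.2015 1.5980]  S=[0.8886 0.0182; 0.0182 1.8880]  K=[0.5907 -0.1124; 0.0257 0.8462]  nu=[3.4762, -1.6085]  x^+=[1.8982, -2.6733]  P^+=[0.2216 -0.0444; -0.0444 0.2449]
step 2: x^-=[2.3794, -3.0356]  P^-=[0.4255 -0.1138; -0.1138 0.5717]  S=[0.7642 -0.0481; -0.0481 0.8617]  K=[0.5280 -0.1026; 0.0050 0.6637]  nu=[1.2259, 2.3756]  x^+=[2.7829, -1.4526]  P^+=[0.1982 -0.0403; -0.0403 0.1924]
step 3: x^-=[3.0443, -1.7370]  P^-=[0.3989 -0.0977; -0.0977 0.5077]  S=[0.7410 -0.0416; -0.0416 0.7977]  K=[0.5132 -0.0958; 0.0066 0.6368]  nu=[-6.6938, 4.7570]  x^+=[-0.8463, 1.2480]  P^+=[0.1924 -0.0380; -0.0380 0.1845]
step 4: x^-=[-1.0710, 1.4151]  P^-=[0.3920 -0.0933; -0.0933 0.4980]  S=[0.7352 -0.0386; -0.0386 0.7880]  K=[0.5093 -0.0935; 0.0079 0.6323]  nu=[-0.6413, 1.5549]  x^+=[-1.5429, 2.3933]  P^+=[0.1908 -0.0373; -0.0373 0.1832]

P_post[0,0] = 0.1908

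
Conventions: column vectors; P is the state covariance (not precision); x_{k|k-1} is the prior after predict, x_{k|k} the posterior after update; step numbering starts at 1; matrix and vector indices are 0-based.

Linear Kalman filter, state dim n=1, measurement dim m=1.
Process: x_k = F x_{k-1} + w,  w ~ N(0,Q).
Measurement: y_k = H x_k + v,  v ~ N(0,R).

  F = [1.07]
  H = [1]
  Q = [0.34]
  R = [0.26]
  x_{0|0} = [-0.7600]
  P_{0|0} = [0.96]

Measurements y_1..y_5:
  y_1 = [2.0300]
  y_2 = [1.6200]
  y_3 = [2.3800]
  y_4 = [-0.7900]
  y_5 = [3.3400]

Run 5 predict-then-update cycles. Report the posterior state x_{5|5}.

x_post = [2.3334]

step 1: x^-=[-0.8132]  P^-=[1.4391]  S=[1.6991]  K=[0.8470]  nu=[2.8432]  x^+=[1.5949]  P^+=[0.2202]
step 2: x^-=[1.7066]  P^-=[0.5921]  S=[0.8521]  K=[0.6949]  nu=[-0.0866]  x^+=[1.6464]  P^+=[0.1807]
step 3: x^-=[1.7617]  P^-=[0.5468]  S=[0.8068]  K=[0.6778]  nu=[0.6183]  x^+=[2.1807]  P^+=[0.1762]
step 4: x^-=[2.3334]  P^-=[0.5418]  S=[0.8018]  K=[0.6757]  nu=[-3.1234]  x^+=[0.2229]  P^+=[0.1757]
step 5: x^-=[0.2385]  P^-=[0.5411]  S=[0.8011]  K=[0.6755]  nu=[3.1015]  x^+=[2.3334]  P^+=[0.1756]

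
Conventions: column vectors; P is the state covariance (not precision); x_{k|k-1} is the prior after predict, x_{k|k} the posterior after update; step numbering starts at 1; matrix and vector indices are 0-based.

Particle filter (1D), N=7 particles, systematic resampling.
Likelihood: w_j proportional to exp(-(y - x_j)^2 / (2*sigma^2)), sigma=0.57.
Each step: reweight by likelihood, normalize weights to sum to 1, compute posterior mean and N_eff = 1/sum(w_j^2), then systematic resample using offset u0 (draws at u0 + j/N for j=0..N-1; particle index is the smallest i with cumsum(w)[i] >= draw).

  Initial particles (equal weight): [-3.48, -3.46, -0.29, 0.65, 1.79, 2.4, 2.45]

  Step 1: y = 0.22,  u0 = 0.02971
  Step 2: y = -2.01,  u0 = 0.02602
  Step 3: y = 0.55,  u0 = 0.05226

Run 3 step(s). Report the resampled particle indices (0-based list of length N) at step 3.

step 1: w=[0.0000, 0.0000, 0.4634, 0.5202, 0.0156, 0.0005, 0.0003]  mean=0.2336  Neff=2.0592  idx=[2, 2, 2, 2, 3, 3, 3]
step 2: w=[0.2497, 0.2497, 0.2497, 0.2497, 0.0004, 0.0004, 0.0004]  mean=-0.2888  Neff=4.0106  idx=[0, 0, 1, 1, 2, 2, 3]
step 3: w=[0.1429, 0.1429, 0.1429, 0.1429, 0.1429, 0.1429, 0.1429]  mean=-0.2900  Neff=7.0000  idx=[0, 1, 2, 3, 4, 5, 6]

resampled_idx = [0, 1, 2, 3, 4, 5, 6]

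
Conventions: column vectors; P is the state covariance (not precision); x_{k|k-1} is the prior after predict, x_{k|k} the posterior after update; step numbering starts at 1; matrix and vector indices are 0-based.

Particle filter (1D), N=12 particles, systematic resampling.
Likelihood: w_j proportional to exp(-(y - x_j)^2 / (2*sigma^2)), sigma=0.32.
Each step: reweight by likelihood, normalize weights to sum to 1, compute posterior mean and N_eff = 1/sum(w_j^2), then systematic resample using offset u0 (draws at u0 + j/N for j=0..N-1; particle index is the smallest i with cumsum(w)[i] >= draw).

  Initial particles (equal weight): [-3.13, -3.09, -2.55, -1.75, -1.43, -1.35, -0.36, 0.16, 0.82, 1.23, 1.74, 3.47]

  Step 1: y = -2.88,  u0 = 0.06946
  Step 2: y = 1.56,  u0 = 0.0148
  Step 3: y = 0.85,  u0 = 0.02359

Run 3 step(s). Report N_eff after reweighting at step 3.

step 1: w=[0.3455, 0.3780, 0.2755, 0.0009, 0.0000, 0.0000, 0.0000, 0.0000, 0.0000, 0.0000, 0.0000, 0.0000]  mean=-2.9538  Neff=2.9568  idx=[0, 0, 0, 0, 1, 1, 1, 1, 2, 2, 2, 2]
step 2: w=[0.0000, 0.0000, 0.0000, 0.0000, 0.0000, 0.0000, 0.0000, 0.0000, 0.2500, 0.2500, 0.2500, 0.2500]  mean=-2.5500  Neff=4.0000  idx=[8, 8, 8, 9, 9, 9, 10, 10, 10, 11, 11, 11]
step 3: w=[0.0833, 0.0833, 0.0833, 0.0833, 0.0833, 0.0833, 0.0833, 0.0833, 0.0833, 0.0833, 0.0833, 0.0833]  mean=-2.5500  Neff=12.0000  idx=[0, 1, 2, 3, 4, 5, 6, 7, 8, 9, 10, 11]

N_eff = 12.0000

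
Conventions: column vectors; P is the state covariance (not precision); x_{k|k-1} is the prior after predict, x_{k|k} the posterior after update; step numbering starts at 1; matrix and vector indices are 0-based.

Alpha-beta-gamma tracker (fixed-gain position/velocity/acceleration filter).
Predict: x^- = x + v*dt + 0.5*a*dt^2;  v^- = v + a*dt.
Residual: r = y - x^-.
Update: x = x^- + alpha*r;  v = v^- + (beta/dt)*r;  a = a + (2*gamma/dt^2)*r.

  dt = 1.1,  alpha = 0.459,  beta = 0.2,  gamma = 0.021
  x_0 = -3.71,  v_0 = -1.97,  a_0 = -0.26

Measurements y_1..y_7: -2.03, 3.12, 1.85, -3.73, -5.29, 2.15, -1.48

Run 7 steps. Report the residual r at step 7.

resid = -1.5194

step 1: x_pred=-6.0343  r=4.0043  x^+=-4.1963  v^+=-1.5279  a^+=-0.1210
step 2: x_pred=-5.9503  r=9.0703  x^+=-1.7870  v^+=-0.0119  a^+=0.1938
step 3: x_pred=-1.6829  r=3.5329  x^+=-0.0613  v^+=0.8436  a^+=0.3165
step 4: x_pred=1.0582  r=-4.7882  x^+=-1.1396  v^+=0.3212  a^+=0.1503
step 5: x_pred=-0.6954  r=-4.5946  x^+=-2.8043  v^+=-0.3489  a^+=-0.0092
step 6: x_pred=-3.1937  r=5.3437  x^+=-0.7410  v^+=0.6125  a^+=0.1763
step 7: x_pred=0.0394  r=-1.5194  x^+=-0.6580  v^+=0.5301  a^+=0.1235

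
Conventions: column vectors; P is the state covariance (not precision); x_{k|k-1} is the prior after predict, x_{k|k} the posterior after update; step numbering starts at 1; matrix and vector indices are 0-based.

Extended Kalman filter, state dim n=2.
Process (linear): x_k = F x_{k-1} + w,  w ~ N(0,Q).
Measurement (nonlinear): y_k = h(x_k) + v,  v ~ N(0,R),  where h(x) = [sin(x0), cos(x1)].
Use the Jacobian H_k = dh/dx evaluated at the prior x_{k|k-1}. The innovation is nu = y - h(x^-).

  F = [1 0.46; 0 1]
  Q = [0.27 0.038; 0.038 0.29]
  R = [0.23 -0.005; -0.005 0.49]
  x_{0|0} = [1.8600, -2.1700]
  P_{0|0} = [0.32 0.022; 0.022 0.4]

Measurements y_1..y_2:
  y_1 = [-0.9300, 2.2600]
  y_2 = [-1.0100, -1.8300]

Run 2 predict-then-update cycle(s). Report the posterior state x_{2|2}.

step 1: x^-=[0.8618, -2.1700]  P^-=[0.6949 0.2440; 0.2440 0.6900]  H_jac=[0.6511 0.0000; 0.0000 0.8258]  S=[0.5246 0.1262; 0.1262 0.9605]  K=[0.8385 0.0996; 0.1654 0.5715]  nu=[-1.6890, 2.8240]  x^+=[-0.2731, -0.8355]  P^+=[0.2955 0.0540; 0.0540 0.3381]
step 2: x^-=[-0.6575, -0.8355]  P^-=[0.6867 0.2476; 0.2476 0.6281]  H_jac=[0.7915 0.0000; 0.0000 0.7416]  S=[0.6603 0.1403; 0.1403 0.8354]  K=[0.8053 0.0845; 0.1849 0.5265]  nu=[-0.3989, -2.5008]  x^+=[-1.1900, -2.2259]  P^+=[0.2335 0.0504; 0.0504 0.3466]

x_post = [-1.1900, -2.2259]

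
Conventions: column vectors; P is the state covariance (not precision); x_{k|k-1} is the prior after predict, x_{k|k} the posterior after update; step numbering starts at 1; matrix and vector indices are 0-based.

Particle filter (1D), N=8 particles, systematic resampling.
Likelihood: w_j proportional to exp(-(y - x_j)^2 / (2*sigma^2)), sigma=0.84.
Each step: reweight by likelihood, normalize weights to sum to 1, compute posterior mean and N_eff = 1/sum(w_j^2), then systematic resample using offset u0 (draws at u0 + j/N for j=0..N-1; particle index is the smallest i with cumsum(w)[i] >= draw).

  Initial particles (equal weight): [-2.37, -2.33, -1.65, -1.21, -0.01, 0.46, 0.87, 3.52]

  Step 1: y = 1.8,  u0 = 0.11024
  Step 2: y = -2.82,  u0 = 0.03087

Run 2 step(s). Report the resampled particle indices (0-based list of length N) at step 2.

resampled_idx = [0, 0, 0, 1, 1, 2, 2, 4]

step 1: w=[0.0000, 0.0000, 0.0002, 0.0016, 0.0939, 0.2681, 0.5185, 0.1176]  mean=0.9853  Neff=2.7515  idx=[5, 5, 5, 6, 6, 6, 6, 7]
step 2: w=[0.2834, 0.2834, 0.2834, 0.0374, 0.0374, 0.0374, 0.0374, 0.0000]  mean=0.5214  Neff=4.0547  idx=[0, 0, 0, 1, 1, 2, 2, 4]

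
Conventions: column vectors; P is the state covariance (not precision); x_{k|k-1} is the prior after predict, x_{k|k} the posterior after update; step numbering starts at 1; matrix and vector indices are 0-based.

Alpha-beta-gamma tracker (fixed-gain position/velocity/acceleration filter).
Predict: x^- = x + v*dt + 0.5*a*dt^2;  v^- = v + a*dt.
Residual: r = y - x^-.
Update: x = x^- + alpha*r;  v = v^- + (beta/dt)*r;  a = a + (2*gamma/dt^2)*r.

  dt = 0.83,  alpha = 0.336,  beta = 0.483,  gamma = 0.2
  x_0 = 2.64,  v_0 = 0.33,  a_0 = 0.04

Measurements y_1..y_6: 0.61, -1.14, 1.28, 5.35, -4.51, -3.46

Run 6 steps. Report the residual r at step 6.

step 1: x_pred=2.9277  r=-2.3177  x^+=2.1489  v^+=-0.9855  a^+=-1.3057
step 2: x_pred=0.8812  r=-2.0212  x^+=0.2021  v^+=-3.2455  a^+=-2.4793
step 3: x_pred=-3.3457  r=4.6257  x^+=-1.7914  v^+=-2.6115  a^+=0.2065
step 4: x_pred=-3.8878  r=9.2378  x^+=-0.7839  v^+=2.9357  a^+=5.5703
step 5: x_pred=3.5714  r=-8.0814  x^+=0.8560  v^+=2.8563  a^+=0.8780
step 6: x_pred=3.5292  r=-6.9892  x^+=1.1808  v^+=-0.4822  a^+=-3.1802

resid = -6.9892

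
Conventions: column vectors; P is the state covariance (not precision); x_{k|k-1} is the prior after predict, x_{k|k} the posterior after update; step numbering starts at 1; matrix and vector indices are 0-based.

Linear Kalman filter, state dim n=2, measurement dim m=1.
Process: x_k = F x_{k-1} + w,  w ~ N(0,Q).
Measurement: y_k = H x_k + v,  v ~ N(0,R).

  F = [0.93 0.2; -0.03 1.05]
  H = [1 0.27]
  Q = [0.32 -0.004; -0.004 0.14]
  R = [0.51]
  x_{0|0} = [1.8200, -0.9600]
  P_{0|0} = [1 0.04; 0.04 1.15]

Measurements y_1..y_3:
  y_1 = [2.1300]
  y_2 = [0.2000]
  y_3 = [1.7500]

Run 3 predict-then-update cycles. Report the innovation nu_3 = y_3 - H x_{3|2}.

innov = [1.3941]

step 1: x^-=[1.5006, -1.0626]  P^-=[1.2458 0.2484; 0.2484 1.4063]  S=[1.9924]  K=[0.6589; 0.3152]  nu=[0.9163]  x^+=[2.1044, -0.7737]  P^+=[0.3807 -0.1655; -0.1655 1.2082]
step 2: x^-=[1.8023, -0.8756]  P^-=[0.6361 0.0785; 0.0785 1.4829]  S=[1.2966]  K=[0.5069; 0.3694]  nu=[-1.3659]  x^+=[1.1099, -1.3801]  P^+=[0.3029 -0.1642; -0.1642 1.3060]
step 3: x^-=[0.7562, -1.4824]  P^-=[0.5731 0.1024; 0.1024 1.5904]  S=[1.2543]  K=[0.4789; 0.4240]  nu=[1.3941]  x^+=[1.4239, -0.8913]  P^+=[0.2854 -0.1523; -0.1523 1.3650]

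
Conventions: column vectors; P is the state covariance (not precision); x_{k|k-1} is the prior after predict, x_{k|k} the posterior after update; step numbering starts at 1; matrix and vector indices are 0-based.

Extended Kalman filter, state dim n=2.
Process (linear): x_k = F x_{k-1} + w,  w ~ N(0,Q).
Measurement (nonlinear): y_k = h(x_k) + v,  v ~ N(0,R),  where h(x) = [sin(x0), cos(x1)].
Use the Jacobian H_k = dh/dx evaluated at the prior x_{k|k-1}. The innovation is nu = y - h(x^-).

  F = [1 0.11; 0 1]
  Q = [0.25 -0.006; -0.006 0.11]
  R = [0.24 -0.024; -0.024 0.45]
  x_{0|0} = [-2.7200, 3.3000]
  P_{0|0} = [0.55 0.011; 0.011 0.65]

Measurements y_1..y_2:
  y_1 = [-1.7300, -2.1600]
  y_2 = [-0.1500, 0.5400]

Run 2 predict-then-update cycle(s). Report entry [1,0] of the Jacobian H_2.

H_jac[1,0] = 0.0000

step 1: x^-=[-2.3570, 3.3000]  P^-=[0.8103 0.0765; 0.0765 0.7600]  H_jac=[-0.7077 0.0000; 0.0000 0.1577]  S=[0.6458 -0.0325; -0.0325 0.4689]  K=[-0.8897 -0.0360; -0.0712 0.2507]  nu=[-1.0235, -1.1725]  x^+=[-1.4042, 3.0789]  P^+=[0.3005 0.0326; 0.0326 0.7261]
step 2: x^-=[-1.0655, 3.0789]  P^-=[0.5665 0.1065; 0.1065 0.8361]  H_jac=[0.4841 0.0000; 0.0000 -0.0627]  S=[0.3727 -0.0272; -0.0272 0.4533]  K=[0.7379 0.0296; 0.1305 -0.1078]  nu=[0.7250, 1.5380]  x^+=[-0.4850, 3.0077]  P^+=[0.3644 0.0700; 0.0700 0.8237]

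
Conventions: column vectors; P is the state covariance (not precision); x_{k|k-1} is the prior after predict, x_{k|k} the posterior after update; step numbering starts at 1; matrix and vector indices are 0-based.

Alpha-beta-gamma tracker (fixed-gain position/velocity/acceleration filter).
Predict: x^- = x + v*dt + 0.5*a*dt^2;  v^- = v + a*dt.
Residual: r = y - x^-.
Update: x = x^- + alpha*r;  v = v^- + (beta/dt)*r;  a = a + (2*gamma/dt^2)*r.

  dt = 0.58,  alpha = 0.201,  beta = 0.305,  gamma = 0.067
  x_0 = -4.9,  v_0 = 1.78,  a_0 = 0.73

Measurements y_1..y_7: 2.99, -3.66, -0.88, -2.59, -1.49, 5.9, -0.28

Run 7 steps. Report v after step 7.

step 1: x_pred=-3.7448  r=6.7348  x^+=-2.3911  v^+=5.7450  a^+=3.4127
step 2: x_pred=1.5150  r=-5.1750  x^+=0.4748  v^+=5.0030  a^+=1.3513
step 3: x_pred=3.6039  r=-4.4839  x^+=2.7026  v^+=3.4289  a^+=-0.4348
step 4: x_pred=4.6182  r=-7.2082  x^+=3.1694  v^+=-0.6138  a^+=-3.3061
step 5: x_pred=2.2573  r=-3.7473  x^+=1.5041  v^+=-4.5019  a^+=-4.7987
step 6: x_pred=-1.9141  r=7.8141  x^+=-0.3435  v^+=-3.1760  a^+=-1.6861
step 7: x_pred=-2.4692  r=2.1892  x^+=-2.0291  v^+=-3.0027  a^+=-0.8141

v_post = -3.0027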